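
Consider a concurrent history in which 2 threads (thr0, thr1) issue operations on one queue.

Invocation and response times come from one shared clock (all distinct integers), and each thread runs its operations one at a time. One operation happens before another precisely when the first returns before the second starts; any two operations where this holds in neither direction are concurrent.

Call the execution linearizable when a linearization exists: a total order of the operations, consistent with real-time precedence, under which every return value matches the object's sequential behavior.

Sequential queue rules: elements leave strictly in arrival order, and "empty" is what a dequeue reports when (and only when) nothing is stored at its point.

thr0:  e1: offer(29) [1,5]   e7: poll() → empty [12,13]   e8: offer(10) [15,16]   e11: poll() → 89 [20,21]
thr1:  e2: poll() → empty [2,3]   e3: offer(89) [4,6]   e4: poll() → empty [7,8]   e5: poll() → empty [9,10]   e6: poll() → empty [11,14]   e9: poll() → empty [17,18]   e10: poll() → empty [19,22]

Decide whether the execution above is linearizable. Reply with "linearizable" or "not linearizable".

not linearizable

already the first 8 events (up to e4's response at time 8) admit no linearization; the first 7 still do
real-time-consistent orders of the 4 completed operations: 3 — all fail the queue replay
for example e1, e2, e3, e4 fails at step 2: e2 poll() → empty is not legal there
for example e2, e1, e3, e4 fails at step 4: e4 poll() → empty is not legal there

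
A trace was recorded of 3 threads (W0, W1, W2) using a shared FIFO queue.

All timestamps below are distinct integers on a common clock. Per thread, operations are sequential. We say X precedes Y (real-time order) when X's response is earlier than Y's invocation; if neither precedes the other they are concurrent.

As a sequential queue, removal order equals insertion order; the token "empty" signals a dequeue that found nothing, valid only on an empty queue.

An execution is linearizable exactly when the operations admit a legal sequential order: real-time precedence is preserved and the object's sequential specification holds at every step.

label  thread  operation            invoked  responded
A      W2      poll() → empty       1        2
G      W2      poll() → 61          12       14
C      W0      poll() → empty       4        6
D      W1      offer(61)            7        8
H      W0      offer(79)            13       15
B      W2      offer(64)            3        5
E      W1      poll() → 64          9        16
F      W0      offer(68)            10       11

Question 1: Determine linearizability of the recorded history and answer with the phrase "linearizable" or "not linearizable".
a witness: A, C, B, D, E, F, G, H
step 1: A poll() → empty — queue <>
step 2: C poll() → empty — queue <>
step 3: B offer(64) — queue <64>
step 4: D offer(61) — queue <64,61>
step 5: E poll() → 64 — queue <61>
step 6: F offer(68) — queue <61,68>
step 7: G poll() → 61 — queue <68>
step 8: H offer(79) — queue <68,79>

linearizable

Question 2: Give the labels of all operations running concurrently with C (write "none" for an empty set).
concurrent with C ([4,6]): every op whose interval crosses 4..6
A [1,2]: before
B [3,5]: concurrent
D [7,8]: after
E [9,16]: after
F [10,11]: after
G [12,14]: after
H [13,15]: after

B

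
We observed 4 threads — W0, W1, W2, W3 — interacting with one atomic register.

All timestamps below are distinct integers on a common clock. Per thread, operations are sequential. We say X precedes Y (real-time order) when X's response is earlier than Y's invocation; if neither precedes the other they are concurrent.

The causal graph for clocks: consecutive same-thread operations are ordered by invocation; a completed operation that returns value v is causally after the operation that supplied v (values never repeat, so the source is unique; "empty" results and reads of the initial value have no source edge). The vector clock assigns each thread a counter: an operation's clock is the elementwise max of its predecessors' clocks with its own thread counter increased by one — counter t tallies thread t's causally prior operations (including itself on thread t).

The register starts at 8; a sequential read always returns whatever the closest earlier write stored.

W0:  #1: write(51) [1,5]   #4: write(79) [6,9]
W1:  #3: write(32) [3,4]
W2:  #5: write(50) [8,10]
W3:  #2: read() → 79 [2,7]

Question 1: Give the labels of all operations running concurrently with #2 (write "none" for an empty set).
#1, #3, #4

#2 runs from 2 to 7; window-overlapping ops are concurrent
#1 [1,5]: concurrent
#3 [3,4]: concurrent
#4 [6,9]: concurrent
#5 [8,10]: after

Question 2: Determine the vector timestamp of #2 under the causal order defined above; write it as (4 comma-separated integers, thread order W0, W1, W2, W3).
(2, 0, 0, 1)

root op #5, invoked 8: fresh clock plus W2's own tick → (0, 0, 1, 0)
root op #3, invoked 3: fresh clock plus W1's own tick → (0, 1, 0, 0)
root op #1, invoked 1: fresh clock plus W0's own tick → (1, 0, 0, 0)
merge at #4 (invoked 6): VC(#1)=(1, 0, 0, 0), own-thread bump on W0 → (2, 0, 0, 0)
merge at #2 (invoked 2): VC(#4)=(2, 0, 0, 0), own-thread bump on W3 → (2, 0, 0, 1)
target: VC(#2) = (2, 0, 0, 1)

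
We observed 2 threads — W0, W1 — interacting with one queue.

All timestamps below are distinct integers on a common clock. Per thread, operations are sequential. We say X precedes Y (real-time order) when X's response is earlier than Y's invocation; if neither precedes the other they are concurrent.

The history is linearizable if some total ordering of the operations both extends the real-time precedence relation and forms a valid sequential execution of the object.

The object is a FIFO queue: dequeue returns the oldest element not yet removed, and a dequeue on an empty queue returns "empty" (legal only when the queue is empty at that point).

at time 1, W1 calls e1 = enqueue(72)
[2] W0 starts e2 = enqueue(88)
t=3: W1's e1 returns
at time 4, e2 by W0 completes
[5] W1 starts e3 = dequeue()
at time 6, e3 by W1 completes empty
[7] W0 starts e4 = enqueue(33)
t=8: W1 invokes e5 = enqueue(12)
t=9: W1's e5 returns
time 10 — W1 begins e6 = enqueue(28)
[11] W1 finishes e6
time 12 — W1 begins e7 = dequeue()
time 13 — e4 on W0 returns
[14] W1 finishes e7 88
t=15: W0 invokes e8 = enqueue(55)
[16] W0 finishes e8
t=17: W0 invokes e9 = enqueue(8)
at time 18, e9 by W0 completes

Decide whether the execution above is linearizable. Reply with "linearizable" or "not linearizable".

prefix check: 1..5 passes, 1..6 fails once e3's time-6 response joins
no legal order exists: 2 real-time-consistent candidates over 3 completed queue operations, all rejected
for example e1, e2, e3 fails at step 3: e3 dequeue() → empty is not legal there
for example e2, e1, e3 fails at step 3: e3 dequeue() → empty is not legal there

not linearizable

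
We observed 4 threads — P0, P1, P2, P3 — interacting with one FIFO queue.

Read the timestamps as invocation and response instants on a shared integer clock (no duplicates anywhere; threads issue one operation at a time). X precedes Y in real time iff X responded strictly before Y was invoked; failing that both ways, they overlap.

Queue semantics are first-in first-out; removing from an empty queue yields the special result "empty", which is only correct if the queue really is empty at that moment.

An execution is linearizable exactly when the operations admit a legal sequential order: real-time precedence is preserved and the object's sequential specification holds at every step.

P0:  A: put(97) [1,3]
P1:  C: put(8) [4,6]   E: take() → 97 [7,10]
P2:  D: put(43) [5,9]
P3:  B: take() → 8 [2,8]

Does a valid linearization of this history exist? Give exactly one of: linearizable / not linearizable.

a witness: A, C, D, E, B
1. A put(97), leaving queue <97>
2. C put(8), leaving queue <97,8>
3. D put(43), leaving queue <97,8,43>
4. E take() → 97, leaving queue <8,43>
5. B take() → 8, leaving queue <43>

linearizable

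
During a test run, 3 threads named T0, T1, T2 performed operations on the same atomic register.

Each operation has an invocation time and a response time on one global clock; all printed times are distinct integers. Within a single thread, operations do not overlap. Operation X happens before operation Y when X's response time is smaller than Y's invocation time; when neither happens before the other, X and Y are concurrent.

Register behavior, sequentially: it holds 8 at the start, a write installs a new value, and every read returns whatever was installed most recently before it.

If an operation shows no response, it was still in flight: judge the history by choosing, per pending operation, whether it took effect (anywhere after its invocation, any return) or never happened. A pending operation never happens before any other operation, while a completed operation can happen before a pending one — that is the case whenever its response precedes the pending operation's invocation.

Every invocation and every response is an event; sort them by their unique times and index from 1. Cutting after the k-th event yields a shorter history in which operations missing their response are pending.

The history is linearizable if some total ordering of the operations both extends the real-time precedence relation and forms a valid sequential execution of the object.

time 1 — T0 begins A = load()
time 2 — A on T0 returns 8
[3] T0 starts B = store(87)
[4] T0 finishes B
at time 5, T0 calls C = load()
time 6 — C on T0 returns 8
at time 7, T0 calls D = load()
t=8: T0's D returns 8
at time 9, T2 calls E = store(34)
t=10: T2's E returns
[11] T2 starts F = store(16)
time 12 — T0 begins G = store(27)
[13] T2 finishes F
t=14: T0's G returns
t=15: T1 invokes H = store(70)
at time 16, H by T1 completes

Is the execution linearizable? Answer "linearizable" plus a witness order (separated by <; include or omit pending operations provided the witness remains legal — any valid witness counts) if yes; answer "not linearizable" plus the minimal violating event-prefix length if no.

not linearizable — minimal violating prefix: 6 events

through event 5 a valid linearization exists; event 6 (C responding at time 6) ends that
the sole real-time-consistent order of 3 completed operations fails the atomic register replay
e.g. A, B, C: illegal at step 3, since C load() → 8 cannot apply there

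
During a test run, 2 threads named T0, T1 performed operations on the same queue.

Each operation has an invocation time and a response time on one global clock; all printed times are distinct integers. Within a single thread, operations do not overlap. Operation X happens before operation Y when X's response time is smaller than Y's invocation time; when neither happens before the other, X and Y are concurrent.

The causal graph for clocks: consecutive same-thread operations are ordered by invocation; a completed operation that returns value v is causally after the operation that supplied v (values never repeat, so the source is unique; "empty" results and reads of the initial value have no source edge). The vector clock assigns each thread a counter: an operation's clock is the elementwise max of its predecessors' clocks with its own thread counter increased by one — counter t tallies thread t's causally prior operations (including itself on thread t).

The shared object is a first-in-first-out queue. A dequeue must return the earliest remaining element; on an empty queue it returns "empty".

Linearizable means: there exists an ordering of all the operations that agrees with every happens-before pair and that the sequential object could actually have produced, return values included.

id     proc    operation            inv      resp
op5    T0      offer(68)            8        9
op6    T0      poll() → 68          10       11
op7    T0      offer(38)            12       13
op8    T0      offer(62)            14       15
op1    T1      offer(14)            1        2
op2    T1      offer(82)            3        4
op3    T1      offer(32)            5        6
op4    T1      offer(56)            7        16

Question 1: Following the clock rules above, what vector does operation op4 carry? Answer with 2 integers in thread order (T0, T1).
(0, 4)

no predecessors for op1 (invoked 1): T1 increments from zero → (0, 1)
no predecessors for op5 (invoked 8): T0 increments from zero → (1, 0)
from VC(op1)=(0, 1), op2 (invoked 3) maxes components and bumps T1 → (0, 2)
from VC(op5)=(1, 0), op6 (invoked 10) maxes components and bumps T0 → (2, 0)
from VC(op2)=(0, 2), op3 (invoked 5) maxes components and bumps T1 → (0, 3)
from VC(op6)=(2, 0), op7 (invoked 12) maxes components and bumps T0 → (3, 0)
from VC(op3)=(0, 3), op4 (invoked 7) maxes components and bumps T1 → (0, 4)
from VC(op7)=(3, 0), op8 (invoked 14) maxes components and bumps T0 → (4, 0)
target: VC(op4) = (0, 4)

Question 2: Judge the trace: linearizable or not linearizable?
not linearizable

cut after 10 events: linearizable; cut after 11 events (op6 responds, time 11): not linearizable
exactly one order of the 5 completed ops respects real time; the queue replay fails
every completion of the 1 pending operation (op4) was checked; none linearizes
for example op1, op2, op3, op5, op6 (pending dropped) fails at step 5: op6 poll() → 68 is not legal there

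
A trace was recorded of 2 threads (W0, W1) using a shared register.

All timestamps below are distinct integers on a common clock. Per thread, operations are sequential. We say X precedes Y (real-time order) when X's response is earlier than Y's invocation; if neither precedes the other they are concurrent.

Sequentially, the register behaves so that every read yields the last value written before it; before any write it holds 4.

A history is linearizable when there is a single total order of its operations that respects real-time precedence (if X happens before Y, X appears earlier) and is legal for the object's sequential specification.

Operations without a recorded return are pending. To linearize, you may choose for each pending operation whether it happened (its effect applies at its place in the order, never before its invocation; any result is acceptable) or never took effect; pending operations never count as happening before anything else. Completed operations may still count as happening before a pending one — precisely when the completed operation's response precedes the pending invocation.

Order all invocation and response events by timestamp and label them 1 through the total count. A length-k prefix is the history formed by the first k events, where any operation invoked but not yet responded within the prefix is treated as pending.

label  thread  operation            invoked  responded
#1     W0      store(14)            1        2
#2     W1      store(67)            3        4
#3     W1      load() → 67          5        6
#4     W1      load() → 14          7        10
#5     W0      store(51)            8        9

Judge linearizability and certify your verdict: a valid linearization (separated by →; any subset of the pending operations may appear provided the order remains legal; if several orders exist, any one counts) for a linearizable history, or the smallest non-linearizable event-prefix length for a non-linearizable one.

prefix check: 1..9 passes, 1..10 fails once #4's time-10 response joins
no legal order exists: 2 real-time-consistent candidates over 5 completed register operations, all rejected
for example #1, #2, #3, #4, #5 fails at step 4: #4 load() → 14 is not legal there
for example #1, #2, #3, #5, #4 fails at step 5: #4 load() → 14 is not legal there

not linearizable — minimal violating prefix: 10 events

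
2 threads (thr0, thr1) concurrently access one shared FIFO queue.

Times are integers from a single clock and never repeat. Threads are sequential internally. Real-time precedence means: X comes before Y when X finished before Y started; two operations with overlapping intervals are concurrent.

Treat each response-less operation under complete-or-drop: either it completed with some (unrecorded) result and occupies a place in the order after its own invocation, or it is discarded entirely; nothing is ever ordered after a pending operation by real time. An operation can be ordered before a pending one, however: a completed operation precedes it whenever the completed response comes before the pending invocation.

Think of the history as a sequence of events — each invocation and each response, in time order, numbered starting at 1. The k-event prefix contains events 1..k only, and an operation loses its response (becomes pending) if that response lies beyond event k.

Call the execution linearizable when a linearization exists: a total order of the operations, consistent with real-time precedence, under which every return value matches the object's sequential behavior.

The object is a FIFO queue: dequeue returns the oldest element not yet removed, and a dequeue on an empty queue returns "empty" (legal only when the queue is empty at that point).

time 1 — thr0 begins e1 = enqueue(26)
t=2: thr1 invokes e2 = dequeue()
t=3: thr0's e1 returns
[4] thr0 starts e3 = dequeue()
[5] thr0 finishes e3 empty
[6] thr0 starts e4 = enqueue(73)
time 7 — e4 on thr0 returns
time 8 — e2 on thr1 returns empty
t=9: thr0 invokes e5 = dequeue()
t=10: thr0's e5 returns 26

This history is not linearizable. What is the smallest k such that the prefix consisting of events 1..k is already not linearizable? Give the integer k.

8

events 1..7 are linearizable; a witness order is e1, e2, e3, e4:
1. e1 enqueue(26), leaving queue <26>
2. e2 dequeue() (pending, included), leaving queue <>
3. e3 dequeue() → empty, leaving queue <>
4. e4 enqueue(73), leaving queue <73>
once event 8 joins (e2's response, time 8), exhaustive search finds no witness
one such order, e1, e2, e3, e4, breaks at step 2 where e2 dequeue() → empty is illegal
one such order, e1, e3, e2, e4, breaks at step 2 where e3 dequeue() → empty is illegal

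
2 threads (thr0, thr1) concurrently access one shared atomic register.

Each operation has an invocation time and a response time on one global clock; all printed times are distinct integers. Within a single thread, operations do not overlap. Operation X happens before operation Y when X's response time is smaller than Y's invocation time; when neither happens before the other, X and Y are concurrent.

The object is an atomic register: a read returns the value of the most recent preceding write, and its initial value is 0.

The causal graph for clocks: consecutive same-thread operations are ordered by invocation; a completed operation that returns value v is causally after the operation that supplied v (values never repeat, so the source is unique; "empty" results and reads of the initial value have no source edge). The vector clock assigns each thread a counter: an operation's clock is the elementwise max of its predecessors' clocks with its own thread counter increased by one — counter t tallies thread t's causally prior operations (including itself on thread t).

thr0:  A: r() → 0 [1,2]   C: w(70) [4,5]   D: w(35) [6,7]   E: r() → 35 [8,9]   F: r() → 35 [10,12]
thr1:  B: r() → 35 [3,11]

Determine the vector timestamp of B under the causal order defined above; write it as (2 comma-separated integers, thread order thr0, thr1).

VC(A, invoked at 1): no causal predecessors; +1 on thr0 → (1, 0)
C (invocation 4): componentwise max over VC(A)=(1, 0), +1 at thr0, giving (2, 0)
D (invocation 6): componentwise max over VC(C)=(2, 0), +1 at thr0, giving (3, 0)
B (invocation 3): componentwise max over VC(D)=(3, 0), +1 at thr1, giving (3, 1)
E (invocation 8): componentwise max over VC(D)=(3, 0), +1 at thr0, giving (4, 0)
F (invocation 10): componentwise max over VC(D)=(3, 0), VC(E)=(4, 0), +1 at thr0, giving (5, 0)
target: VC(B) = (3, 1)

(3, 1)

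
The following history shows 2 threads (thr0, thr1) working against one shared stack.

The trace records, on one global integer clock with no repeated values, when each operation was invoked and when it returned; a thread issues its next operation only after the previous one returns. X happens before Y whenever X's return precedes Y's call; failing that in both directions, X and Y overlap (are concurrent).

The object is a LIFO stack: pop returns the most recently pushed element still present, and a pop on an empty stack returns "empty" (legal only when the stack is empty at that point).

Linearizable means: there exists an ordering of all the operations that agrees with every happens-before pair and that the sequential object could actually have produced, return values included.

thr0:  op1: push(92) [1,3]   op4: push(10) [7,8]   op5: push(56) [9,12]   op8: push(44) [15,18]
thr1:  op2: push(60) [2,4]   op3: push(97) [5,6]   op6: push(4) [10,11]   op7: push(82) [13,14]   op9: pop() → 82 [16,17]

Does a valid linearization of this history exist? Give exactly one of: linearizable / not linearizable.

linearizable

a witness: op1, op2, op3, op4, op5, op6, op7, op9, op8
after step 1 (op1 push(92)): stack <92>
after step 2 (op2 push(60)): stack <92,60>
after step 3 (op3 push(97)): stack <92,60,97>
after step 4 (op4 push(10)): stack <92,60,97,10>
after step 5 (op5 push(56)): stack <92,60,97,10,56>
after step 6 (op6 push(4)): stack <92,60,97,10,56,4>
after step 7 (op7 push(82)): stack <92,60,97,10,56,4,82>
after step 8 (op9 pop() → 82): stack <92,60,97,10,56,4>
after step 9 (op8 push(44)): stack <92,60,97,10,56,4,44>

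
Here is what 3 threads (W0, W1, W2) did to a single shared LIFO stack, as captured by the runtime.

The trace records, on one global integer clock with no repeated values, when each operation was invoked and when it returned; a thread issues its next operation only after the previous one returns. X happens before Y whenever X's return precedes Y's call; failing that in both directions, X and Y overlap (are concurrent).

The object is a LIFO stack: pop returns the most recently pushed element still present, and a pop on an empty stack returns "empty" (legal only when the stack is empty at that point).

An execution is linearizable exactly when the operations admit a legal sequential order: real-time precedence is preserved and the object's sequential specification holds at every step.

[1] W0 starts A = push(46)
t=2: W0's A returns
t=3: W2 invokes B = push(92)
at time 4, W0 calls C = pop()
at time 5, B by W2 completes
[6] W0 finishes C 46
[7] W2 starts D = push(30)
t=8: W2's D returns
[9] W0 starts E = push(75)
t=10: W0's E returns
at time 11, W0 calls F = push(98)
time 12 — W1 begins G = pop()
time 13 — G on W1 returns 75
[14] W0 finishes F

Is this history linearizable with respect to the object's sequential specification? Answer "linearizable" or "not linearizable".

one valid linearization: A, C, B, D, E, G, F
1. A push(46), leaving stack <46>
2. C pop() → 46, leaving stack <>
3. B push(92), leaving stack <92>
4. D push(30), leaving stack <92,30>
5. E push(75), leaving stack <92,30,75>
6. G pop() → 75, leaving stack <92,30>
7. F push(98), leaving stack <92,30,98>

linearizable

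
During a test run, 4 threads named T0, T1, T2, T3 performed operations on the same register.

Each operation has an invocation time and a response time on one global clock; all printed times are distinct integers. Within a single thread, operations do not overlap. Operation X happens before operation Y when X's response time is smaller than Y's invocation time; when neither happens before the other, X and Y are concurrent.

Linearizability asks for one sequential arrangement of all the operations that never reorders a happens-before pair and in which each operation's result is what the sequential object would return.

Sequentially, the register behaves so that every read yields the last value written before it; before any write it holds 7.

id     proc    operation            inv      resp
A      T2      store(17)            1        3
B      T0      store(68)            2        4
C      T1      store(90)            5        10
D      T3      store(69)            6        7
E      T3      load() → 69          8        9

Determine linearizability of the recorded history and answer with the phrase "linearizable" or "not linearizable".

one valid linearization: A, B, C, D, E
1. A store(17), leaving value 17
2. B store(68), leaving value 68
3. C store(90), leaving value 90
4. D store(69), leaving value 69
5. E load() → 69, leaving value 69

linearizable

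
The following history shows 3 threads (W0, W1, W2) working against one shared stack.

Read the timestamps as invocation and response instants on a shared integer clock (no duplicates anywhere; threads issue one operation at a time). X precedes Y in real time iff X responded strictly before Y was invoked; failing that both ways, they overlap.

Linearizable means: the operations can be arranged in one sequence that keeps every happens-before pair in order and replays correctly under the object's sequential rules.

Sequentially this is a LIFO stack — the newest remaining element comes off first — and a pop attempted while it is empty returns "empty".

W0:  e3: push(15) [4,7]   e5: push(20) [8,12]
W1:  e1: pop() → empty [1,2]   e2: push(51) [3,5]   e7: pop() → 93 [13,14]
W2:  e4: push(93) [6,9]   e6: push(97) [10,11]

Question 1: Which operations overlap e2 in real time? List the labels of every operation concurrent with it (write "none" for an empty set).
e3

e2 runs from 3 to 5; window-overlapping ops are concurrent
e1 [1,2]: before
e3 [4,7]: concurrent
e4 [6,9]: after
e5 [8,12]: after
e6 [10,11]: after
e7 [13,14]: after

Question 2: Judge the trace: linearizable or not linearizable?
not linearizable

events 1..13 are fine; event 14 — the response of e7 at time 14 — makes the prefix non-linearizable
7 completed operations, 8 real-time-consistent orders — every stack replay fails
for example e1, e2, e3, e4, e5, e6, e7 fails at step 7: e7 pop() → 93 is not legal there
for example e1, e2, e3, e4, e6, e5, e7 fails at step 7: e7 pop() → 93 is not legal there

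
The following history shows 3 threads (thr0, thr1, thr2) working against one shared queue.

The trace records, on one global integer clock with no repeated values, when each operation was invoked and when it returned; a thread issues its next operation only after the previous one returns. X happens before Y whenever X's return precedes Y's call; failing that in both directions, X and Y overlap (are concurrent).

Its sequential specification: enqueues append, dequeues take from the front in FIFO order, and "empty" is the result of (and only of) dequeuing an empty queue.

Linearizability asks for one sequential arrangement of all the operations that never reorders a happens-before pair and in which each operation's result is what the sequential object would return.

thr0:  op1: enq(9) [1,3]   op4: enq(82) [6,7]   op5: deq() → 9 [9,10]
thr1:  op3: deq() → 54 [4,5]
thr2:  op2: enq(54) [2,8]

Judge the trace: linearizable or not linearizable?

linearizable

one valid linearization: op2, op1, op3, op4, op5
after step 1 (op2 enq(54)): queue <54>
after step 2 (op1 enq(9)): queue <54,9>
after step 3 (op3 deq() → 54): queue <9>
after step 4 (op4 enq(82)): queue <9,82>
after step 5 (op5 deq() → 9): queue <82>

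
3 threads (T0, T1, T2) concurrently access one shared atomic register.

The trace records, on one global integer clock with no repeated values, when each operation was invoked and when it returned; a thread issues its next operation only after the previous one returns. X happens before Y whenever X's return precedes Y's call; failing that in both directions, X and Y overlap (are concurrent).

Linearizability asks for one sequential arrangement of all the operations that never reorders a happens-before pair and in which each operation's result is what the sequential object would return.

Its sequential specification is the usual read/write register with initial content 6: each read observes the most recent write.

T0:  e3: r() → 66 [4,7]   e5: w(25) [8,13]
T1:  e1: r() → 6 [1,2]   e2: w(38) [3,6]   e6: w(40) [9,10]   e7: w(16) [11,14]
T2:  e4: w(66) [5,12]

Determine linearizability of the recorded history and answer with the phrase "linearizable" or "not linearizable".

one valid linearization: e1, e2, e4, e3, e5, e6, e7
after step 1 (e1 r() → 6): value 6
after step 2 (e2 w(38)): value 38
after step 3 (e4 w(66)): value 66
after step 4 (e3 r() → 66): value 66
after step 5 (e5 w(25)): value 25
after step 6 (e6 w(40)): value 40
after step 7 (e7 w(16)): value 16

linearizable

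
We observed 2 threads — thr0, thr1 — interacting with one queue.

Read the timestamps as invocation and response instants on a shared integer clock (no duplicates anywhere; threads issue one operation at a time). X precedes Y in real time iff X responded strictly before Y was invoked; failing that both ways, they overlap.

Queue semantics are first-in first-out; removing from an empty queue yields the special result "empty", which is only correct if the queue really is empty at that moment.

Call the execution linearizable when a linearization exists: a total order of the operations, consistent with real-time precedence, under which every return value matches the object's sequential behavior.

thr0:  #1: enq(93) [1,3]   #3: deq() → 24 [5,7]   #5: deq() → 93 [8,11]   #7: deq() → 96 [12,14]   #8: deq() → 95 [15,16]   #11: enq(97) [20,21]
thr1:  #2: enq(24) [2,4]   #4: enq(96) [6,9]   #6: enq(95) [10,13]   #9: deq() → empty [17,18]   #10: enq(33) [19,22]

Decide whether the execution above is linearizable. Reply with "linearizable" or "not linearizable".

a witness: #2, #1, #3, #4, #5, #6, #7, #8, #9, #10, #11
1. #2 enq(24), leaving queue <24>
2. #1 enq(93), leaving queue <24,93>
3. #3 deq() → 24, leaving queue <93>
4. #4 enq(96), leaving queue <93,96>
5. #5 deq() → 93, leaving queue <96>
6. #6 enq(95), leaving queue <96,95>
7. #7 deq() → 96, leaving queue <95>
8. #8 deq() → 95, leaving queue <>
9. #9 deq() → empty, leaving queue <>
10. #10 enq(33), leaving queue <33>
11. #11 enq(97), leaving queue <33,97>

linearizable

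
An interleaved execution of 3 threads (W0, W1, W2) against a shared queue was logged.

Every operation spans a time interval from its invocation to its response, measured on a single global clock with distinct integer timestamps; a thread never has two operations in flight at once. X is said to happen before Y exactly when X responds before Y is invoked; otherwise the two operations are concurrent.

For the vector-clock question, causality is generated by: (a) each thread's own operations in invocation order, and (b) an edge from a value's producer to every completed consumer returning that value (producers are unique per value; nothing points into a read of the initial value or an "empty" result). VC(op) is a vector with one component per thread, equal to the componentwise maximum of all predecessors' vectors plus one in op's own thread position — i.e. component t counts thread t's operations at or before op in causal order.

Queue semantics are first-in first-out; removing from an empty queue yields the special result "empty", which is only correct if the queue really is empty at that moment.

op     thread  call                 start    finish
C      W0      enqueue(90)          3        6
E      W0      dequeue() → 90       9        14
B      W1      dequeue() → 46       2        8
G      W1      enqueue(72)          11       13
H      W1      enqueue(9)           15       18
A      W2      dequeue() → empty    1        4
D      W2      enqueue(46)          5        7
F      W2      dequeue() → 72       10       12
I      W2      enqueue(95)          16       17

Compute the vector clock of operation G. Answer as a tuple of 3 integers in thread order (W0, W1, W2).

(0, 2, 2)

invoked at 1, A has no predecessors; its own W2 bump gives (0, 0, 1)
invoked at 3, C has no predecessors; its own W0 bump gives (1, 0, 0)
merge at D (invoked 5): VC(A)=(0, 0, 1), own-thread bump on W2 → (0, 0, 2)
merge at E (invoked 9): VC(C)=(1, 0, 0), own-thread bump on W0 → (2, 0, 0)
merge at B (invoked 2): VC(D)=(0, 0, 2), own-thread bump on W1 → (0, 1, 2)
merge at G (invoked 11): VC(B)=(0, 1, 2), own-thread bump on W1 → (0, 2, 2)
merge at F (invoked 10): VC(D)=(0, 0, 2), VC(G)=(0, 2, 2), own-thread bump on W2 → (0, 2, 3)
merge at H (invoked 15): VC(G)=(0, 2, 2), own-thread bump on W1 → (0, 3, 2)
merge at I (invoked 16): VC(F)=(0, 2, 3), own-thread bump on W2 → (0, 2, 4)
target: VC(G) = (0, 2, 2)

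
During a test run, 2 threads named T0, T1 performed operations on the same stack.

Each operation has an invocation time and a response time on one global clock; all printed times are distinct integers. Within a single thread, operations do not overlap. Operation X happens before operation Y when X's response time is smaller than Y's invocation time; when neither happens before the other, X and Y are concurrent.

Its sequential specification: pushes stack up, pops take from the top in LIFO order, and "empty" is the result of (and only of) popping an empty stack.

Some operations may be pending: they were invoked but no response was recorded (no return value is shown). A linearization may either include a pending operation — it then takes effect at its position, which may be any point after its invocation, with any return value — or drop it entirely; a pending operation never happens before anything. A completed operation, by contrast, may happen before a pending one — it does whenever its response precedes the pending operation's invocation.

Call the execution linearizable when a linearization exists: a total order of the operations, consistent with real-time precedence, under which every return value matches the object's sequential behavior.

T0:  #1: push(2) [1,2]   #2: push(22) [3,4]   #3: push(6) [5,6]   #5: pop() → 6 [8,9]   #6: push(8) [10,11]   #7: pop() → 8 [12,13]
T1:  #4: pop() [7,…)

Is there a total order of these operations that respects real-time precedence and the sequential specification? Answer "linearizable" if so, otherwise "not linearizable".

one valid linearization: #1, #2, #3, #5, #4, #6, #7
after step 1 (#1 push(2)): stack <2>
after step 2 (#2 push(22)): stack <2,22>
after step 3 (#3 push(6)): stack <2,22,6>
after step 4 (#5 pop() → 6): stack <2,22>
after step 5 (#4 pop() (pending, included)): stack <2>
after step 6 (#6 push(8)): stack <2,8>
after step 7 (#7 pop() → 8): stack <2>

linearizable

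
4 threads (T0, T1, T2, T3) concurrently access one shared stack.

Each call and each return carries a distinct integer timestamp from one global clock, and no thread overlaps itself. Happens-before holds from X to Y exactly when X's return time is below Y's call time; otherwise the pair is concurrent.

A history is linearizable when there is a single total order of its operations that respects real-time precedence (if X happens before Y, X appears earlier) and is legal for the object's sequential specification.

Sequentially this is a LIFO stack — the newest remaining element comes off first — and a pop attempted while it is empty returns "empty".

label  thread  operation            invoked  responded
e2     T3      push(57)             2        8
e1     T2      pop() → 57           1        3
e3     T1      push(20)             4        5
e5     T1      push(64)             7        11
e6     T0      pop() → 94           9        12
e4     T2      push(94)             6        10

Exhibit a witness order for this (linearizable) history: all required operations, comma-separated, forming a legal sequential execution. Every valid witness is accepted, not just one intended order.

1. e2 push(57), leaving stack <57>
2. e1 pop() → 57, leaving stack <>
3. e3 push(20), leaving stack <20>
4. e4 push(94), leaving stack <20,94>
5. e6 pop() → 94, leaving stack <20>
6. e5 push(64), leaving stack <20,64>

e2, e1, e3, e4, e6, e5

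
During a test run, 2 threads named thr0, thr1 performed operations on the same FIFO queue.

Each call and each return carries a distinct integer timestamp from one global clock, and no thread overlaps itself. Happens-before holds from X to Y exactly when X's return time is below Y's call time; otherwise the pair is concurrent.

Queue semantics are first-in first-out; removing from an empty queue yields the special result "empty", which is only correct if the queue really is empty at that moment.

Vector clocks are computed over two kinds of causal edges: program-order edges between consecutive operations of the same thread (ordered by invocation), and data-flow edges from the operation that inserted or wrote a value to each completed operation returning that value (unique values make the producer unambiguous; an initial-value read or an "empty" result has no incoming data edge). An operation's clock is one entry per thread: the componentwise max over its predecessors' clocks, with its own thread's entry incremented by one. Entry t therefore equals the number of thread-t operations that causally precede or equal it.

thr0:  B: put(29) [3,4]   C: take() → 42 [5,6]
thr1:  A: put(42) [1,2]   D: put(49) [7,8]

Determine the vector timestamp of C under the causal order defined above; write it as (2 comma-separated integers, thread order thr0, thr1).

VC(A, invoked at 1): no causal predecessors; +1 on thr1 → (0, 1)
VC(B, invoked at 3): no causal predecessors; +1 on thr0 → (1, 0)
from VC(A)=(0, 1), D (invoked 7) maxes components and bumps thr1 → (0, 2)
from VC(A)=(0, 1), VC(B)=(1, 0), C (invoked 5) maxes components and bumps thr0 → (2, 1)
target: VC(C) = (2, 1)

(2, 1)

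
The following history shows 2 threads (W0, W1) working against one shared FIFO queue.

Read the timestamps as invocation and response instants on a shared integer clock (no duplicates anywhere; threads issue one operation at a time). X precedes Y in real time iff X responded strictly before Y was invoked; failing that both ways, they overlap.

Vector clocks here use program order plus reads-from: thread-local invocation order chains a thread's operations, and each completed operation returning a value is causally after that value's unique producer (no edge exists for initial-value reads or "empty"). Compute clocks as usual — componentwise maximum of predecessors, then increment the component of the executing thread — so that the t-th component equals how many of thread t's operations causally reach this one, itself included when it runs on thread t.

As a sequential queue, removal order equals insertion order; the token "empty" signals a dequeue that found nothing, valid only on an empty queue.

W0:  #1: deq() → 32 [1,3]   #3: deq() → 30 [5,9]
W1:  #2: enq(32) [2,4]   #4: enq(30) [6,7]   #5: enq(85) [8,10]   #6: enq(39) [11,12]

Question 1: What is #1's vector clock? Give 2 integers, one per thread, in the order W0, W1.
Answer: (1, 1)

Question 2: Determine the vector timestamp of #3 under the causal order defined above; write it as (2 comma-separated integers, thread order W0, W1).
Answer: (2, 2)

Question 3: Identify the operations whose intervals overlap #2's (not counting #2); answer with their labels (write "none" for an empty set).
Answer: #1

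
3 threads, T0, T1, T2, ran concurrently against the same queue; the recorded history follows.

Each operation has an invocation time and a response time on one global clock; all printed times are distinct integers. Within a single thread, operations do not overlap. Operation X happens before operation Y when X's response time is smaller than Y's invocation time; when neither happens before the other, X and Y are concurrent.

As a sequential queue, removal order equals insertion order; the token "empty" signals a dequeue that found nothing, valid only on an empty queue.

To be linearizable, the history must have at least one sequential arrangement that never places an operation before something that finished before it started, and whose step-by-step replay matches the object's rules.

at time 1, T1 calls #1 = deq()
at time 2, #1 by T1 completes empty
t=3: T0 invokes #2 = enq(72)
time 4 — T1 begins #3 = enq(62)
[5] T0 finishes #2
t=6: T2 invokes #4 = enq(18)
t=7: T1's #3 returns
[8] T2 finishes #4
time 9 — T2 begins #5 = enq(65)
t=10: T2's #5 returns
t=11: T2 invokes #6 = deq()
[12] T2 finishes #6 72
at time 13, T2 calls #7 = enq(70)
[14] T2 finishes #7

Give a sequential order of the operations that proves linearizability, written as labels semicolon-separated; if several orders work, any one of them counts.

#1; #2; #3; #4; #5; #6; #7

step 1: #1 deq() → empty — queue <>
step 2: #2 enq(72) — queue <72>
step 3: #3 enq(62) — queue <72,62>
step 4: #4 enq(18) — queue <72,62,18>
step 5: #5 enq(65) — queue <72,62,18,65>
step 6: #6 deq() → 72 — queue <62,18,65>
step 7: #7 enq(70) — queue <62,18,65,70>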